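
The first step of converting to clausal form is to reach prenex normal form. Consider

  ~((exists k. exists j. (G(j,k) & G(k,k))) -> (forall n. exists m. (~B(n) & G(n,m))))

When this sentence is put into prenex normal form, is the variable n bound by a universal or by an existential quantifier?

Eliminate → and ↔ using ¬ and ∨.
  ~(~(exists k. exists j. (G(j,k) & G(k,k))) | (forall n. exists m. (~B(n) & G(n,m))))
Push ¬ through the quantifiers and connectives to reach negation normal form:
  (exists k. exists j. (G(j,k) & G(k,k))) & (exists n. forall m. (B(n) | ~G(n,m)))
All bound variables are already distinct, so no renaming is needed.
Pull the quantifiers to the front (each side's bound variable is not free in the other side):
  exists k. exists j. exists n. forall m. (G(j,k) & G(k,k) & (B(n) | ~G(n,m)))
The quantifier forall n sits under an odd number of negations (counting the antecedent side of each →), so it flips to exists n.

existential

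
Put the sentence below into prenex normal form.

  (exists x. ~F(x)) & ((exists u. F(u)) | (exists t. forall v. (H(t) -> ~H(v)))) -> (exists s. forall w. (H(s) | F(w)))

forall x. forall u. forall t. exists v. exists s. forall w. (F(x) | ~F(u) & H(t) & H(v) | H(s) | F(w))

First replace A → B with ¬A ∨ B.
  ~((exists x. ~F(x)) & ((exists u. F(u)) | (exists t. forall v. (~H(t) | ~H(v))))) | (exists s. forall w. (H(s) | F(w)))
Move each ¬ inward, flipping quantifiers it crosses:
  (forall x. F(x)) | (forall u. ~F(u)) & (forall t. exists v. (H(t) & H(v))) | (exists s. forall w. (H(s) | F(w)))
All bound variables are already distinct, so no renaming is needed.
Pull the quantifiers to the front (each side's bound variable is not free in the other side):
  forall x. forall u. forall t. exists v. exists s. forall w. (F(x) | ~F(u) & H(t) & H(v) | H(s) | F(w))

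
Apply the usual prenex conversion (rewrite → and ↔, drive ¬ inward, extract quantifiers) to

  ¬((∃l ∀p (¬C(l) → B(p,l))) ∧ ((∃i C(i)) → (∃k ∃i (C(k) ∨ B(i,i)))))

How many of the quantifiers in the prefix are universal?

3

First replace A → B with ¬A ∨ B.
  ¬((∃l ∀p (¬¬C(l) ∨ B(p,l))) ∧ (¬(∃i C(i)) ∨ (∃k ∃i (C(k) ∨ B(i,i)))))
Drive negations inward (¬∀x A ≡ ∃x ¬A, ¬∃x A ≡ ∀x ¬A, De Morgan for ∧/∨):
  (∀l ∃p (¬C(l) ∧ ¬B(p,l))) ∨ (∃i C(i)) ∧ (∀k ∀i (¬C(k) ∧ ¬B(i,i)))
Standardize variables apart so no two quantifiers bind the same name: i↦v1.
  (∀l ∃p (¬C(l) ∧ ¬B(p,l))) ∨ (∃i C(i)) ∧ (∀k ∀v1 (¬C(k) ∧ ¬B(v1,v1)))
Finally move all quantifiers to the prefix:
  ∀l ∃p ∃i ∀k ∀v1 (¬C(l) ∧ ¬B(p,l) ∨ C(i) ∧ ¬C(k) ∧ ¬B(v1,v1))
The prefix is ∀l ∃p ∃i ∀k ∀v1: 3 universal, 2 existential.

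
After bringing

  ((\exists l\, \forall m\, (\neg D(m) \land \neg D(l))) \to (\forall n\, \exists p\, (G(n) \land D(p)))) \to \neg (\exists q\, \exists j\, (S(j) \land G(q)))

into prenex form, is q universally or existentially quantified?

Eliminate → and ↔ using ¬ and ∨.
  \neg (\neg (\exists l\, \forall m\, (\neg D(m) \land \neg D(l))) \lor (\forall n\, \exists p\, (G(n) \land D(p)))) \lor \neg (\exists q\, \exists j\, (S(j) \land G(q)))
Push ¬ through the quantifiers and connectives to reach negation normal form:
  (\exists l\, \forall m\, (\neg D(m) \land \neg D(l))) \land (\exists n\, \forall p\, (\neg G(n) \lor \neg D(p))) \lor (\forall q\, \forall j\, (\neg S(j) \lor \neg G(q)))
Finally move all quantifiers to the prefix:
  \exists l\, \forall m\, \exists n\, \forall p\, \forall q\, \forall j\, (\neg D(m) \land \neg D(l) \land (\neg G(n) \lor \neg D(p)) \lor \neg S(j) \lor \neg G(q))
The quantifier \exists q sits under an odd number of negations (counting the antecedent side of each →), so it flips to \forall q.

universal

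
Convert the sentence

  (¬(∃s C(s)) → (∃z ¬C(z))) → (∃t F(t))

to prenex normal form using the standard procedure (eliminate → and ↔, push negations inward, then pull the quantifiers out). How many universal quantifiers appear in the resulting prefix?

Rewrite implications/biconditionals: A → B as ¬A ∨ B.
  ¬(¬¬(∃s C(s)) ∨ (∃z ¬C(z))) ∨ (∃t F(t))
Move each ¬ inward, flipping quantifiers it crosses:
  (∀s ¬C(s)) ∧ (∀z C(z)) ∨ (∃t F(t))
All bound variables are already distinct, so no renaming is needed.
Pull the quantifiers to the front (each side's bound variable is not free in the other side):
  ∀s ∀z ∃t (¬C(s) ∧ C(z) ∨ F(t))
The prefix is ∀s ∀z ∃t: 2 universal, 1 existential.

2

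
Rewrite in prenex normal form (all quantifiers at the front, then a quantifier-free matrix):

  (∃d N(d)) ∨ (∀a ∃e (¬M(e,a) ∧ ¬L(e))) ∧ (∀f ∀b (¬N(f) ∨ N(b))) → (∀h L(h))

∀d ∃a ∀e ∃f ∃b ∀h (¬N(d) ∧ (M(e,a) ∨ L(e) ∨ N(f) ∧ ¬N(b)) ∨ L(h))

Rewrite implications/biconditionals: A → B as ¬A ∨ B.
  ¬((∃d N(d)) ∨ (∀a ∃e (¬M(e,a) ∧ ¬L(e))) ∧ (∀f ∀b (¬N(f) ∨ N(b)))) ∨ (∀h L(h))
Push ¬ through the quantifiers and connectives to reach negation normal form:
  (∀d ¬N(d)) ∧ ((∃a ∀e (M(e,a) ∨ L(e))) ∨ (∃f ∃b (N(f) ∧ ¬N(b)))) ∨ (∀h L(h))
All bound variables are already distinct, so no renaming is needed.
Finally move all quantifiers to the prefix:
  ∀d ∃a ∀e ∃f ∃b ∀h (¬N(d) ∧ (M(e,a) ∨ L(e) ∨ N(f) ∧ ¬N(b)) ∨ L(h))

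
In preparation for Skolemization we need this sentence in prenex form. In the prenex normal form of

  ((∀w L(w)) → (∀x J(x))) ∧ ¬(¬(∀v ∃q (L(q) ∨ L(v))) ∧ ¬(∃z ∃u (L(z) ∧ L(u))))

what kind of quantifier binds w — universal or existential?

existential

Rewrite implications/biconditionals: A → B as ¬A ∨ B.
  (¬(∀w L(w)) ∨ (∀x J(x))) ∧ ¬(¬(∀v ∃q (L(q) ∨ L(v))) ∧ ¬(∃z ∃u (L(z) ∧ L(u))))
Move each ¬ inward, flipping quantifiers it crosses:
  ((∃w ¬L(w)) ∨ (∀x J(x))) ∧ ((∀v ∃q (L(q) ∨ L(v))) ∨ (∃z ∃u (L(z) ∧ L(u))))
All bound variables are already distinct, so no renaming is needed.
Pull the quantifiers to the front (each side's bound variable is not free in the other side):
  ∃w ∀x ∀v ∃q ∃z ∃u ((¬L(w) ∨ J(x)) ∧ (L(q) ∨ L(v) ∨ L(z) ∧ L(u)))
The quantifier ∀w sits under an odd number of negations (counting the antecedent side of each →), so it flips to ∃w.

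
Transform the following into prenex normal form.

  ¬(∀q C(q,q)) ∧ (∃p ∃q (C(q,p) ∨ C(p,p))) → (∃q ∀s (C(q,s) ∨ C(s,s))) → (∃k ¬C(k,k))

∀q ∀p ∀u1 ∀b ∃s ∃k (C(q,q) ∨ ¬C(u1,p) ∧ ¬C(p,p) ∨ ¬C(b,s) ∧ ¬C(s,s) ∨ ¬C(k,k))

Eliminate → and ↔ using ¬ and ∨.
  ¬(¬(∀q C(q,q)) ∧ (∃p ∃q (C(q,p) ∨ C(p,p)))) ∨ ¬(∃q ∀s (C(q,s) ∨ C(s,s))) ∨ (∃k ¬C(k,k))
Move each ¬ inward, flipping quantifiers it crosses:
  (∀q C(q,q)) ∨ (∀p ∀q (¬C(q,p) ∧ ¬C(p,p))) ∨ (∀q ∃s (¬C(q,s) ∧ ¬C(s,s))) ∨ (∃k ¬C(k,k))
Give each quantifier a distinct variable: q↦u1, q↦b.
  (∀q C(q,q)) ∨ (∀p ∀u1 (¬C(u1,p) ∧ ¬C(p,p))) ∨ (∀b ∃s (¬C(b,s) ∧ ¬C(s,s))) ∨ (∃k ¬C(k,k))
Finally move all quantifiers to the prefix:
  ∀q ∀p ∀u1 ∀b ∃s ∃k (C(q,q) ∨ ¬C(u1,p) ∧ ¬C(p,p) ∨ ¬C(b,s) ∧ ¬C(s,s) ∨ ¬C(k,k))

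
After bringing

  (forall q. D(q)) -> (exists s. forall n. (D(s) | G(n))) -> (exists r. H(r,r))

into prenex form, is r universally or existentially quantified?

existential

Rewrite implications/biconditionals: A → B as ¬A ∨ B.
  ~(forall q. D(q)) | ~(exists s. forall n. (D(s) | G(n))) | (exists r. H(r,r))
Move each ¬ inward, flipping quantifiers it crosses:
  (exists q. ~D(q)) | (forall s. exists n. (~D(s) & ~G(n))) | (exists r. H(r,r))
All bound variables are already distinct, so no renaming is needed.
Extract every quantifier outward, since the variables are now distinct and don't occur free across branches:
  exists q. forall s. exists n. exists r. (~D(q) | ~D(s) & ~G(n) | H(r,r))
The quantifier exists r sits under an even number of negations (counting the antecedent side of each →), so it remains existential.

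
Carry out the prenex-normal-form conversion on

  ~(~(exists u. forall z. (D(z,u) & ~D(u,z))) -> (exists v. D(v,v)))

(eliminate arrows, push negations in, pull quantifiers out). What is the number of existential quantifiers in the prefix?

1

Rewrite implications/biconditionals: A → B as ¬A ∨ B.
  ~(~~(exists u. forall z. (D(z,u) & ~D(u,z))) | (exists v. D(v,v)))
Push ¬ through the quantifiers and connectives to reach negation normal form:
  (forall u. exists z. (~D(z,u) | D(u,z))) & (forall v. ~D(v,v))
All bound variables are already distinct, so no renaming is needed.
Pull the quantifiers to the front (each side's bound variable is not free in the other side):
  forall u. exists z. forall v. ((~D(z,u) | D(u,z)) & ~D(v,v))
The prefix is forall u exists z forall v: 2 universal, 1 existential.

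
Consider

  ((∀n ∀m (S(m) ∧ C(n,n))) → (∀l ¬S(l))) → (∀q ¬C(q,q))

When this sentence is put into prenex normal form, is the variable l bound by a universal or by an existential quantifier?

First replace A → B with ¬A ∨ B.
  ¬(¬(∀n ∀m (S(m) ∧ C(n,n))) ∨ (∀l ¬S(l))) ∨ (∀q ¬C(q,q))
Push ¬ through the quantifiers and connectives to reach negation normal form:
  (∀n ∀m (S(m) ∧ C(n,n))) ∧ (∃l S(l)) ∨ (∀q ¬C(q,q))
All bound variables are already distinct, so no renaming is needed.
Extract every quantifier outward, since the variables are now distinct and don't occur free across branches:
  ∀n ∀m ∃l ∀q (S(m) ∧ C(n,n) ∧ S(l) ∨ ¬C(q,q))
The quantifier ∀l sits under an odd number of negations (counting the antecedent side of each →), so it flips to ∃l.

existential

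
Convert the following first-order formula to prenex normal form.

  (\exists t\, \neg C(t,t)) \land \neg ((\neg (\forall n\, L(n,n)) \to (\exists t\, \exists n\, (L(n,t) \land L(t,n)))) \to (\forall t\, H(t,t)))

\exists t\, \forall n\, \exists b\, \exists c\, \exists y\, (\neg C(t,t) \land (L(n,n) \lor L(c,b) \land L(b,c)) \land \neg H(y,y))

Eliminate → and ↔ using ¬ and ∨.
  (\exists t\, \neg C(t,t)) \land \neg (\neg (\neg \neg (\forall n\, L(n,n)) \lor (\exists t\, \exists n\, (L(n,t) \land L(t,n)))) \lor (\forall t\, H(t,t)))
Move each ¬ inward, flipping quantifiers it crosses:
  (\exists t\, \neg C(t,t)) \land ((\forall n\, L(n,n)) \lor (\exists t\, \exists n\, (L(n,t) \land L(t,n)))) \land (\exists t\, \neg H(t,t))
Rename bound variables to avoid capture: t↦b, n↦c, t↦y.
  (\exists t\, \neg C(t,t)) \land ((\forall n\, L(n,n)) \lor (\exists b\, \exists c\, (L(c,b) \land L(b,c)))) \land (\exists y\, \neg H(y,y))
Extract every quantifier outward, since the variables are now distinct and don't occur free across branches:
  \exists t\, \forall n\, \exists b\, \exists c\, \exists y\, (\neg C(t,t) \land (L(n,n) \lor L(c,b) \land L(b,c)) \land \neg H(y,y))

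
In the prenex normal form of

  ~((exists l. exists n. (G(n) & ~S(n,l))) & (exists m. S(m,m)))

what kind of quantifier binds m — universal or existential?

universal

Move each ¬ inward, flipping quantifiers it crosses:
  (forall l. forall n. (~G(n) | S(n,l))) | (forall m. ~S(m,m))
Finally move all quantifiers to the prefix:
  forall l. forall n. forall m. (~G(n) | S(n,l) | ~S(m,m))
The quantifier exists m sits under an odd number of negations, so it flips to forall m.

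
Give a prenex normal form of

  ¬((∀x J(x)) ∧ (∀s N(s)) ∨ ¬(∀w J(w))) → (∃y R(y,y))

∀x ∀s ∃w ∃y (J(x) ∧ N(s) ∨ ¬J(w) ∨ R(y,y))

First replace A → B with ¬A ∨ B.
  ¬¬((∀x J(x)) ∧ (∀s N(s)) ∨ ¬(∀w J(w))) ∨ (∃y R(y,y))
Push ¬ through the quantifiers and connectives to reach negation normal form:
  (∀x J(x)) ∧ (∀s N(s)) ∨ (∃w ¬J(w)) ∨ (∃y R(y,y))
All bound variables are already distinct, so no renaming is needed.
Finally move all quantifiers to the prefix:
  ∀x ∀s ∃w ∃y (J(x) ∧ N(s) ∨ ¬J(w) ∨ R(y,y))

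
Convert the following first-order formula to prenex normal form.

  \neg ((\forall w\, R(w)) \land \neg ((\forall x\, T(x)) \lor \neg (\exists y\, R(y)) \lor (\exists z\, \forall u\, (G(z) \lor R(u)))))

Drive negations inward (¬∀x A ≡ ∃x ¬A, ¬∃x A ≡ ∀x ¬A, De Morgan for ∧/∨):
  (\exists w\, \neg R(w)) \lor (\forall x\, T(x)) \lor (\forall y\, \neg R(y)) \lor (\exists z\, \forall u\, (G(z) \lor R(u)))
All bound variables are already distinct, so no renaming is needed.
Extract every quantifier outward, since the variables are now distinct and don't occur free across branches:
  \exists w\, \forall x\, \forall y\, \exists z\, \forall u\, (\neg R(w) \lor T(x) \lor \neg R(y) \lor G(z) \lor R(u))

\exists w\, \forall x\, \forall y\, \exists z\, \forall u\, (\neg R(w) \lor T(x) \lor \neg R(y) \lor G(z) \lor R(u))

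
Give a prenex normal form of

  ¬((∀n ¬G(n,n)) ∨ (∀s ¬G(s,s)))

Move each ¬ inward, flipping quantifiers it crosses:
  (∃n G(n,n)) ∧ (∃s G(s,s))
Pull the quantifiers to the front (each side's bound variable is not free in the other side):
  ∃n ∃s (G(n,n) ∧ G(s,s))

∃n ∃s (G(n,n) ∧ G(s,s))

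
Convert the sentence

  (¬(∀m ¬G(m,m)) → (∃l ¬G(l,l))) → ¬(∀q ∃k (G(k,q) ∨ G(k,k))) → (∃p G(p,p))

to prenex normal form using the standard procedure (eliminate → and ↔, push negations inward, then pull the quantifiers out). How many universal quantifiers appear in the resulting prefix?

Eliminate → and ↔ using ¬ and ∨.
  ¬(¬¬(∀m ¬G(m,m)) ∨ (∃l ¬G(l,l))) ∨ ¬¬(∀q ∃k (G(k,q) ∨ G(k,k))) ∨ (∃p G(p,p))
Move each ¬ inward, flipping quantifiers it crosses:
  (∃m G(m,m)) ∧ (∀l G(l,l)) ∨ (∀q ∃k (G(k,q) ∨ G(k,k))) ∨ (∃p G(p,p))
Extract every quantifier outward, since the variables are now distinct and don't occur free across branches:
  ∃m ∀l ∀q ∃k ∃p (G(m,m) ∧ G(l,l) ∨ G(k,q) ∨ G(k,k) ∨ G(p,p))
The prefix is ∃m ∀l ∀q ∃k ∃p: 2 universal, 3 existential.

2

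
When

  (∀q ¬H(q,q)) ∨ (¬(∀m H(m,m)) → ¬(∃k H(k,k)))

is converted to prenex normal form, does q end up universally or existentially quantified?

universal

First replace A → B with ¬A ∨ B.
  (∀q ¬H(q,q)) ∨ ¬¬(∀m H(m,m)) ∨ ¬(∃k H(k,k))
Push ¬ through the quantifiers and connectives to reach negation normal form:
  (∀q ¬H(q,q)) ∨ (∀m H(m,m)) ∨ (∀k ¬H(k,k))
All bound variables are already distinct, so no renaming is needed.
Pull the quantifiers to the front (each side's bound variable is not free in the other side):
  ∀q ∀m ∀k (¬H(q,q) ∨ H(m,m) ∨ ¬H(k,k))
The quantifier ∀q sits under an even number of negations (counting the antecedent side of each →), so it remains universal.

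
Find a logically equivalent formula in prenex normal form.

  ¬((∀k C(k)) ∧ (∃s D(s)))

∃k ∀s (¬C(k) ∨ ¬D(s))

Move each ¬ inward, flipping quantifiers it crosses:
  (∃k ¬C(k)) ∨ (∀s ¬D(s))
Pull the quantifiers to the front (each side's bound variable is not free in the other side):
  ∃k ∀s (¬C(k) ∨ ¬D(s))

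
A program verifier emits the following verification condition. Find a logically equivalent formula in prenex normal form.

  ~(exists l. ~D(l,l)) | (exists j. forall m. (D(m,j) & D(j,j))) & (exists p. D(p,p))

Push ¬ through the quantifiers and connectives to reach negation normal form:
  (forall l. D(l,l)) | (exists j. forall m. (D(m,j) & D(j,j))) & (exists p. D(p,p))
Extract every quantifier outward, since the variables are now distinct and don't occur free across branches:
  forall l. exists j. forall m. exists p. (D(l,l) | D(m,j) & D(j,j) & D(p,p))

forall l. exists j. forall m. exists p. (D(l,l) | D(m,j) & D(j,j) & D(p,p))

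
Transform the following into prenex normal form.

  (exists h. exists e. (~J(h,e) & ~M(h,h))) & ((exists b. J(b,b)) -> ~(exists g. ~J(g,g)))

Eliminate → and ↔ using ¬ and ∨.
  (exists h. exists e. (~J(h,e) & ~M(h,h))) & (~(exists b. J(b,b)) | ~(exists g. ~J(g,g)))
Move each ¬ inward, flipping quantifiers it crosses:
  (exists h. exists e. (~J(h,e) & ~M(h,h))) & ((forall b. ~J(b,b)) | (forall g. J(g,g)))
All bound variables are already distinct, so no renaming is needed.
Extract every quantifier outward, since the variables are now distinct and don't occur free across branches:
  exists h. exists e. forall b. forall g. (~J(h,e) & ~M(h,h) & (~J(b,b) | J(g,g)))

exists h. exists e. forall b. forall g. (~J(h,e) & ~M(h,h) & (~J(b,b) | J(g,g)))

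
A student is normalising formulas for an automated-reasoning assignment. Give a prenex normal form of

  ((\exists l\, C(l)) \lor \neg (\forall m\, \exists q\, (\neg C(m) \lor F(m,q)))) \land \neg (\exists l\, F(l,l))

Move each ¬ inward, flipping quantifiers it crosses:
  ((\exists l\, C(l)) \lor (\exists m\, \forall q\, (C(m) \land \neg F(m,q)))) \land (\forall l\, \neg F(l,l))
Standardize variables apart so no two quantifiers bind the same name: l↦u1.
  ((\exists l\, C(l)) \lor (\exists m\, \forall q\, (C(m) \land \neg F(m,q)))) \land (\forall u1\, \neg F(u1,u1))
Finally move all quantifiers to the prefix:
  \exists l\, \exists m\, \forall q\, \forall u1\, ((C(l) \lor C(m) \land \neg F(m,q)) \land \neg F(u1,u1))

\exists l\, \exists m\, \forall q\, \forall u1\, ((C(l) \lor C(m) \land \neg F(m,q)) \land \neg F(u1,u1))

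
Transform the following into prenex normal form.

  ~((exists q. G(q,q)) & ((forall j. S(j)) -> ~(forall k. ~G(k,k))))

Eliminate → and ↔ using ¬ and ∨.
  ~((exists q. G(q,q)) & (~(forall j. S(j)) | ~(forall k. ~G(k,k))))
Drive negations inward (¬∀x A ≡ ∃x ¬A, ¬∃x A ≡ ∀x ¬A, De Morgan for ∧/∨):
  (forall q. ~G(q,q)) | (forall j. S(j)) & (forall k. ~G(k,k))
Extract every quantifier outward, since the variables are now distinct and don't occur free across branches:
  forall q. forall j. forall k. (~G(q,q) | S(j) & ~G(k,k))

forall q. forall j. forall k. (~G(q,q) | S(j) & ~G(k,k))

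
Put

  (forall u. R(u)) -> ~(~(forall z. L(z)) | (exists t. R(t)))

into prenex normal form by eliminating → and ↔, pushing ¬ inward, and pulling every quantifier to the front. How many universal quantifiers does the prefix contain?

Eliminate → and ↔ using ¬ and ∨.
  ~(forall u. R(u)) | ~(~(forall z. L(z)) | (exists t. R(t)))
Drive negations inward (¬∀x A ≡ ∃x ¬A, ¬∃x A ≡ ∀x ¬A, De Morgan for ∧/∨):
  (exists u. ~R(u)) | (forall z. L(z)) & (forall t. ~R(t))
All bound variables are already distinct, so no renaming is needed.
Pull the quantifiers to the front (each side's bound variable is not free in the other side):
  exists u. forall z. forall t. (~R(u) | L(z) & ~R(t))
The prefix is exists u forall z forall t: 2 universal, 1 existential.

2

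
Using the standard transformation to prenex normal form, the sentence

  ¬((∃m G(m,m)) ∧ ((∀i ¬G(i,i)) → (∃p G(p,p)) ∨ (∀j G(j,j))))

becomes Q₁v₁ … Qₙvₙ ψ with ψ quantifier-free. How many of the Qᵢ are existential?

Rewrite implications/biconditionals: A → B as ¬A ∨ B.
  ¬((∃m G(m,m)) ∧ (¬(∀i ¬G(i,i)) ∨ (∃p G(p,p)) ∨ (∀j G(j,j))))
Push ¬ through the quantifiers and connectives to reach negation normal form:
  (∀m ¬G(m,m)) ∨ (∀i ¬G(i,i)) ∧ (∀p ¬G(p,p)) ∧ (∃j ¬G(j,j))
Finally move all quantifiers to the prefix:
  ∀m ∀i ∀p ∃j (¬G(m,m) ∨ ¬G(i,i) ∧ ¬G(p,p) ∧ ¬G(j,j))
The prefix is ∀m ∀i ∀p ∃j: 3 universal, 1 existential.

1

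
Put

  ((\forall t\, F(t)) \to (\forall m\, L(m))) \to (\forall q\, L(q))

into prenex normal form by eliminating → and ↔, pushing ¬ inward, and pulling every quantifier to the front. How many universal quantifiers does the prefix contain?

Rewrite implications/biconditionals: A → B as ¬A ∨ B.
  \neg (\neg (\forall t\, F(t)) \lor (\forall m\, L(m))) \lor (\forall q\, L(q))
Push ¬ through the quantifiers and connectives to reach negation normal form:
  (\forall t\, F(t)) \land (\exists m\, \neg L(m)) \lor (\forall q\, L(q))
Extract every quantifier outward, since the variables are now distinct and don't occur free across branches:
  \forall t\, \exists m\, \forall q\, (F(t) \land \neg L(m) \lor L(q))
The prefix is \forall t \exists m \forall q: 2 universal, 1 existential.

2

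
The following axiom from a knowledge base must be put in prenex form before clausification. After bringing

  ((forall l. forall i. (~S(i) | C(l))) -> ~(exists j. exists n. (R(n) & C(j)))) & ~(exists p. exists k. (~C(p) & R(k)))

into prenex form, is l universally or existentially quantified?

existential

First replace A → B with ¬A ∨ B.
  (~(forall l. forall i. (~S(i) | C(l))) | ~(exists j. exists n. (R(n) & C(j)))) & ~(exists p. exists k. (~C(p) & R(k)))
Move each ¬ inward, flipping quantifiers it crosses:
  ((exists l. exists i. (S(i) & ~C(l))) | (forall j. forall n. (~R(n) | ~C(j)))) & (forall p. forall k. (C(p) | ~R(k)))
All bound variables are already distinct, so no renaming is needed.
Extract every quantifier outward, since the variables are now distinct and don't occur free across branches:
  exists l. exists i. forall j. forall n. forall p. forall k. ((S(i) & ~C(l) | ~R(n) | ~C(j)) & (C(p) | ~R(k)))
The quantifier forall l sits under an odd number of negations (counting the antecedent side of each →), so it flips to exists l.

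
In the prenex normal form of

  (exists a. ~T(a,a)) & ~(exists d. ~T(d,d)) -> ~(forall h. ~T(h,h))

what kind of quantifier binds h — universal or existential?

First replace A → B with ¬A ∨ B.
  ~((exists a. ~T(a,a)) & ~(exists d. ~T(d,d))) | ~(forall h. ~T(h,h))
Drive negations inward (¬∀x A ≡ ∃x ¬A, ¬∃x A ≡ ∀x ¬A, De Morgan for ∧/∨):
  (forall a. T(a,a)) | (exists d. ~T(d,d)) | (exists h. T(h,h))
Pull the quantifiers to the front (each side's bound variable is not free in the other side):
  forall a. exists d. exists h. (T(a,a) | ~T(d,d) | T(h,h))
The quantifier forall h sits under an odd number of negations (counting the antecedent side of each →), so it flips to exists h.

existential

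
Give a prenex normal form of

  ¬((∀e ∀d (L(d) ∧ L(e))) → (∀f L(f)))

∀e ∀d ∃f (L(d) ∧ L(e) ∧ ¬L(f))

First replace A → B with ¬A ∨ B.
  ¬(¬(∀e ∀d (L(d) ∧ L(e))) ∨ (∀f L(f)))
Move each ¬ inward, flipping quantifiers it crosses:
  (∀e ∀d (L(d) ∧ L(e))) ∧ (∃f ¬L(f))
All bound variables are already distinct, so no renaming is needed.
Pull the quantifiers to the front (each side's bound variable is not free in the other side):
  ∀e ∀d ∃f (L(d) ∧ L(e) ∧ ¬L(f))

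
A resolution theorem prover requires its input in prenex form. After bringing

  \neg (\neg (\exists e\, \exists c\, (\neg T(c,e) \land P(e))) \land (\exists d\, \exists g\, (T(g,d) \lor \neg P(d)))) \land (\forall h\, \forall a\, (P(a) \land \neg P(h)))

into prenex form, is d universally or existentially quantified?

universal

Drive negations inward (¬∀x A ≡ ∃x ¬A, ¬∃x A ≡ ∀x ¬A, De Morgan for ∧/∨):
  ((\exists e\, \exists c\, (\neg T(c,e) \land P(e))) \lor (\forall d\, \forall g\, (\neg T(g,d) \land P(d)))) \land (\forall h\, \forall a\, (P(a) \land \neg P(h)))
All bound variables are already distinct, so no renaming is needed.
Finally move all quantifiers to the prefix:
  \exists e\, \exists c\, \forall d\, \forall g\, \forall h\, \forall a\, ((\neg T(c,e) \land P(e) \lor \neg T(g,d) \land P(d)) \land P(a) \land \neg P(h))
The quantifier \exists d sits under an odd number of negations, so it flips to \forall d.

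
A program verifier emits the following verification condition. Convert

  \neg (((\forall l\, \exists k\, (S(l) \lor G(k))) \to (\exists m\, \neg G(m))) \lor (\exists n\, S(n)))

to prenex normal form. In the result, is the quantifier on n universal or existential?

Rewrite implications/biconditionals: A → B as ¬A ∨ B.
  \neg (\neg (\forall l\, \exists k\, (S(l) \lor G(k))) \lor (\exists m\, \neg G(m)) \lor (\exists n\, S(n)))
Move each ¬ inward, flipping quantifiers it crosses:
  (\forall l\, \exists k\, (S(l) \lor G(k))) \land (\forall m\, G(m)) \land (\forall n\, \neg S(n))
All bound variables are already distinct, so no renaming is needed.
Pull the quantifiers to the front (each side's bound variable is not free in the other side):
  \forall l\, \exists k\, \forall m\, \forall n\, ((S(l) \lor G(k)) \land G(m) \land \neg S(n))
The quantifier \exists n sits under an odd number of negations (counting the antecedent side of each →), so it flips to \forall n.

universal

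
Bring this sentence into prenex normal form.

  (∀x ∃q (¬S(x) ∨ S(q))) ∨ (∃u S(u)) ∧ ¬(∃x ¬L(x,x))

Drive negations inward (¬∀x A ≡ ∃x ¬A, ¬∃x A ≡ ∀x ¬A, De Morgan for ∧/∨):
  (∀x ∃q (¬S(x) ∨ S(q))) ∨ (∃u S(u)) ∧ (∀x L(x,x))
Standardize variables apart so no two quantifiers bind the same name: x↦r.
  (∀x ∃q (¬S(x) ∨ S(q))) ∨ (∃u S(u)) ∧ (∀r L(r,r))
Finally move all quantifiers to the prefix:
  ∀x ∃q ∃u ∀r (¬S(x) ∨ S(q) ∨ S(u) ∧ L(r,r))

∀x ∃q ∃u ∀r (¬S(x) ∨ S(q) ∨ S(u) ∧ L(r,r))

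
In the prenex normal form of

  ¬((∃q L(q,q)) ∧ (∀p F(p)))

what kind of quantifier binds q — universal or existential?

universal

Push ¬ through the quantifiers and connectives to reach negation normal form:
  (∀q ¬L(q,q)) ∨ (∃p ¬F(p))
All bound variables are already distinct, so no renaming is needed.
Finally move all quantifiers to the prefix:
  ∀q ∃p (¬L(q,q) ∨ ¬F(p))
The quantifier ∃q sits under an odd number of negations, so it flips to ∀q.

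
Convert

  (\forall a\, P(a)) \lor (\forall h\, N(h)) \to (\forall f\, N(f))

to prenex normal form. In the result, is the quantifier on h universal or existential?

existential

Eliminate → and ↔ using ¬ and ∨.
  \neg ((\forall a\, P(a)) \lor (\forall h\, N(h))) \lor (\forall f\, N(f))
Push ¬ through the quantifiers and connectives to reach negation normal form:
  (\exists a\, \neg P(a)) \land (\exists h\, \neg N(h)) \lor (\forall f\, N(f))
All bound variables are already distinct, so no renaming is needed.
Pull the quantifiers to the front (each side's bound variable is not free in the other side):
  \exists a\, \exists h\, \forall f\, (\neg P(a) \land \neg N(h) \lor N(f))
The quantifier \forall h sits under an odd number of negations (counting the antecedent side of each →), so it flips to \exists h.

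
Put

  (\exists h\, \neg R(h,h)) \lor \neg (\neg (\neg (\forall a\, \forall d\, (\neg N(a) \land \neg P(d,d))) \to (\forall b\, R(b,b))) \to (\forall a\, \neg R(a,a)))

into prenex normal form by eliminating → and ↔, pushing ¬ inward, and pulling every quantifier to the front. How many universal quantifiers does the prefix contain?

First replace A → B with ¬A ∨ B.
  (\exists h\, \neg R(h,h)) \lor \neg (\neg \neg (\neg \neg (\forall a\, \forall d\, (\neg N(a) \land \neg P(d,d))) \lor (\forall b\, R(b,b))) \lor (\forall a\, \neg R(a,a)))
Move each ¬ inward, flipping quantifiers it crosses:
  (\exists h\, \neg R(h,h)) \lor (\exists a\, \exists d\, (N(a) \lor P(d,d))) \land (\exists b\, \neg R(b,b)) \land (\exists a\, R(a,a))
Rename bound variables to avoid capture: a↦y1.
  (\exists h\, \neg R(h,h)) \lor (\exists a\, \exists d\, (N(a) \lor P(d,d))) \land (\exists b\, \neg R(b,b)) \land (\exists y1\, R(y1,y1))
Finally move all quantifiers to the prefix:
  \exists h\, \exists a\, \exists d\, \exists b\, \exists y1\, (\neg R(h,h) \lor (N(a) \lor P(d,d)) \land \neg R(b,b) \land R(y1,y1))
The prefix is \exists h \exists a \exists d \exists b \exists y1: 0 universal, 5 existential.

0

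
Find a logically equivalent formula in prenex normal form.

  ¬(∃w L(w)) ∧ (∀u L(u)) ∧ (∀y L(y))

Drive negations inward (¬∀x A ≡ ∃x ¬A, ¬∃x A ≡ ∀x ¬A, De Morgan for ∧/∨):
  (∀w ¬L(w)) ∧ (∀u L(u)) ∧ (∀y L(y))
All bound variables are already distinct, so no renaming is needed.
Pull the quantifiers to the front (each side's bound variable is not free in the other side):
  ∀w ∀u ∀y (¬L(w) ∧ L(u) ∧ L(y))

∀w ∀u ∀y (¬L(w) ∧ L(u) ∧ L(y))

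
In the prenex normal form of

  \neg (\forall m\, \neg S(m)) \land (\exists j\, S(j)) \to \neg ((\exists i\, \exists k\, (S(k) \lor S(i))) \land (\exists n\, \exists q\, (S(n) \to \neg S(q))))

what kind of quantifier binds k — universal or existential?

Rewrite implications/biconditionals: A → B as ¬A ∨ B.
  \neg (\neg (\forall m\, \neg S(m)) \land (\exists j\, S(j))) \lor \neg ((\exists i\, \exists k\, (S(k) \lor S(i))) \land (\exists n\, \exists q\, (\neg S(n) \lor \neg S(q))))
Move each ¬ inward, flipping quantifiers it crosses:
  (\forall m\, \neg S(m)) \lor (\forall j\, \neg S(j)) \lor (\forall i\, \forall k\, (\neg S(k) \land \neg S(i))) \lor (\forall n\, \forall q\, (S(n) \land S(q)))
All bound variables are already distinct, so no renaming is needed.
Extract every quantifier outward, since the variables are now distinct and don't occur free across branches:
  \forall m\, \forall j\, \forall i\, \forall k\, \forall n\, \forall q\, (\neg S(m) \lor \neg S(j) \lor \neg S(k) \land \neg S(i) \lor S(n) \land S(q))
The quantifier \exists k sits under an odd number of negations (counting the antecedent side of each →), so it flips to \forall k.

universal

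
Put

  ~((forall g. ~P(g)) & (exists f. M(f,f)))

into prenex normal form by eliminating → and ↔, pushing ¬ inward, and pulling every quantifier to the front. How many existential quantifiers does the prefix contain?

1

Drive negations inward (¬∀x A ≡ ∃x ¬A, ¬∃x A ≡ ∀x ¬A, De Morgan for ∧/∨):
  (exists g. P(g)) | (forall f. ~M(f,f))
All bound variables are already distinct, so no renaming is needed.
Extract every quantifier outward, since the variables are now distinct and don't occur free across branches:
  exists g. forall f. (P(g) | ~M(f,f))
The prefix is exists g forall f: 1 universal, 1 existential.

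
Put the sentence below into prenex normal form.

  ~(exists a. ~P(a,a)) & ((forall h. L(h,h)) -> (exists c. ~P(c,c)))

forall a. exists h. exists c. (P(a,a) & (~L(h,h) | ~P(c,c)))

Eliminate → and ↔ using ¬ and ∨.
  ~(exists a. ~P(a,a)) & (~(forall h. L(h,h)) | (exists c. ~P(c,c)))
Move each ¬ inward, flipping quantifiers it crosses:
  (forall a. P(a,a)) & ((exists h. ~L(h,h)) | (exists c. ~P(c,c)))
All bound variables are already distinct, so no renaming is needed.
Pull the quantifiers to the front (each side's bound variable is not free in the other side):
  forall a. exists h. exists c. (P(a,a) & (~L(h,h) | ~P(c,c)))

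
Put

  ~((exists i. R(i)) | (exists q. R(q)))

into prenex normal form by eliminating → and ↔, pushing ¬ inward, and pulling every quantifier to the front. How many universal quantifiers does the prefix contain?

Move each ¬ inward, flipping quantifiers it crosses:
  (forall i. ~R(i)) & (forall q. ~R(q))
All bound variables are already distinct, so no renaming is needed.
Pull the quantifiers to the front (each side's bound variable is not free in the other side):
  forall i. forall q. (~R(i) & ~R(q))
The prefix is forall i forall q: 2 universal, 0 existential.

2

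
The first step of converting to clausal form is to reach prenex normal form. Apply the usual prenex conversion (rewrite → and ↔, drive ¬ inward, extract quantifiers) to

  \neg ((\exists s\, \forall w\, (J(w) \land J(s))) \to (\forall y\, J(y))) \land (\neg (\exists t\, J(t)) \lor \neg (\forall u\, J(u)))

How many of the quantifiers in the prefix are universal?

2

Eliminate → and ↔ using ¬ and ∨.
  \neg (\neg (\exists s\, \forall w\, (J(w) \land J(s))) \lor (\forall y\, J(y))) \land (\neg (\exists t\, J(t)) \lor \neg (\forall u\, J(u)))
Move each ¬ inward, flipping quantifiers it crosses:
  (\exists s\, \forall w\, (J(w) \land J(s))) \land (\exists y\, \neg J(y)) \land ((\forall t\, \neg J(t)) \lor (\exists u\, \neg J(u)))
All bound variables are already distinct, so no renaming is needed.
Pull the quantifiers to the front (each side's bound variable is not free in the other side):
  \exists s\, \forall w\, \exists y\, \forall t\, \exists u\, (J(w) \land J(s) \land \neg J(y) \land (\neg J(t) \lor \neg J(u)))
The prefix is \exists s \forall w \exists y \forall t \exists u: 2 universal, 3 existential.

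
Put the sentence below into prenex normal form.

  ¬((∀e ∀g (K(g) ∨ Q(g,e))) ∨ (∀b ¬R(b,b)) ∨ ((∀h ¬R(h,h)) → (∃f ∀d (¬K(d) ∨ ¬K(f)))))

∃e ∃g ∃b ∀h ∀f ∃d (¬K(g) ∧ ¬Q(g,e) ∧ R(b,b) ∧ ¬R(h,h) ∧ K(d) ∧ K(f))

Rewrite implications/biconditionals: A → B as ¬A ∨ B.
  ¬((∀e ∀g (K(g) ∨ Q(g,e))) ∨ (∀b ¬R(b,b)) ∨ ¬(∀h ¬R(h,h)) ∨ (∃f ∀d (¬K(d) ∨ ¬K(f))))
Move each ¬ inward, flipping quantifiers it crosses:
  (∃e ∃g (¬K(g) ∧ ¬Q(g,e))) ∧ (∃b R(b,b)) ∧ (∀h ¬R(h,h)) ∧ (∀f ∃d (K(d) ∧ K(f)))
All bound variables are already distinct, so no renaming is needed.
Finally move all quantifiers to the prefix:
  ∃e ∃g ∃b ∀h ∀f ∃d (¬K(g) ∧ ¬Q(g,e) ∧ R(b,b) ∧ ¬R(h,h) ∧ K(d) ∧ K(f))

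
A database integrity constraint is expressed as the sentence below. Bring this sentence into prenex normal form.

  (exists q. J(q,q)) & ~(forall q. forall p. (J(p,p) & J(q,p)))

Push ¬ through the quantifiers and connectives to reach negation normal form:
  (exists q. J(q,q)) & (exists q. exists p. (~J(p,p) | ~J(q,p)))
Standardize variables apart so no two quantifiers bind the same name: q↦w.
  (exists q. J(q,q)) & (exists w. exists p. (~J(p,p) | ~J(w,p)))
Extract every quantifier outward, since the variables are now distinct and don't occur free across branches:
  exists q. exists w. exists p. (J(q,q) & (~J(p,p) | ~J(w,p)))

exists q. exists w. exists p. (J(q,q) & (~J(p,p) | ~J(w,p)))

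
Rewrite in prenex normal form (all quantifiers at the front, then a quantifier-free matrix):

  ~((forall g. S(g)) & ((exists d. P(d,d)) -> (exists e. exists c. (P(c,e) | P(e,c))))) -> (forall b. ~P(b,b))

forall g. forall d. exists e. exists c. forall b. (S(g) & (~P(d,d) | P(c,e) | P(e,c)) | ~P(b,b))

First replace A → B with ¬A ∨ B.
  ~~((forall g. S(g)) & (~(exists d. P(d,d)) | (exists e. exists c. (P(c,e) | P(e,c))))) | (forall b. ~P(b,b))
Move each ¬ inward, flipping quantifiers it crosses:
  (forall g. S(g)) & ((forall d. ~P(d,d)) | (exists e. exists c. (P(c,e) | P(e,c)))) | (forall b. ~P(b,b))
All bound variables are already distinct, so no renaming is needed.
Pull the quantifiers to the front (each side's bound variable is not free in the other side):
  forall g. forall d. exists e. exists c. forall b. (S(g) & (~P(d,d) | P(c,e) | P(e,c)) | ~P(b,b))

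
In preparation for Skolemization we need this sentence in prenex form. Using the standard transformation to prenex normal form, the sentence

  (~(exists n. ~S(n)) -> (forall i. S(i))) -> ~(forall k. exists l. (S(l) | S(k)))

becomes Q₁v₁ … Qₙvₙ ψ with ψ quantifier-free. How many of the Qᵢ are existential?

2

Eliminate → and ↔ using ¬ and ∨.
  ~(~~(exists n. ~S(n)) | (forall i. S(i))) | ~(forall k. exists l. (S(l) | S(k)))
Push ¬ through the quantifiers and connectives to reach negation normal form:
  (forall n. S(n)) & (exists i. ~S(i)) | (exists k. forall l. (~S(l) & ~S(k)))
All bound variables are already distinct, so no renaming is needed.
Pull the quantifiers to the front (each side's bound variable is not free in the other side):
  forall n. exists i. exists k. forall l. (S(n) & ~S(i) | ~S(l) & ~S(k))
The prefix is forall n exists i exists k forall l: 2 universal, 2 existential.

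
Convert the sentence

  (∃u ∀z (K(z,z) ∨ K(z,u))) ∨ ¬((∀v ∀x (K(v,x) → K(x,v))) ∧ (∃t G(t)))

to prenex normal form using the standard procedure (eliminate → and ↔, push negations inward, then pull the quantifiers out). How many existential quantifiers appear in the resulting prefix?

3

Eliminate → and ↔ using ¬ and ∨.
  (∃u ∀z (K(z,z) ∨ K(z,u))) ∨ ¬((∀v ∀x (¬K(v,x) ∨ K(x,v))) ∧ (∃t G(t)))
Move each ¬ inward, flipping quantifiers it crosses:
  (∃u ∀z (K(z,z) ∨ K(z,u))) ∨ (∃v ∃x (K(v,x) ∧ ¬K(x,v))) ∨ (∀t ¬G(t))
Finally move all quantifiers to the prefix:
  ∃u ∀z ∃v ∃x ∀t (K(z,z) ∨ K(z,u) ∨ K(v,x) ∧ ¬K(x,v) ∨ ¬G(t))
The prefix is ∃u ∀z ∃v ∃x ∀t: 2 universal, 3 existential.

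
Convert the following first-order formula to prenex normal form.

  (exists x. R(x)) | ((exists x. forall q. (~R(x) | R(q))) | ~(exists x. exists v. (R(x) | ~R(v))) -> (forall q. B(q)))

exists x. forall p. exists q. exists u1. exists v. forall v1. (R(x) | R(p) & ~R(q) & (R(u1) | ~R(v)) | B(v1))

Eliminate → and ↔ using ¬ and ∨.
  (exists x. R(x)) | ~((exists x. forall q. (~R(x) | R(q))) | ~(exists x. exists v. (R(x) | ~R(v)))) | (forall q. B(q))
Push ¬ through the quantifiers and connectives to reach negation normal form:
  (exists x. R(x)) | (forall x. exists q. (R(x) & ~R(q))) & (exists x. exists v. (R(x) | ~R(v))) | (forall q. B(q))
Rename bound variables to avoid capture: x↦p, x↦u1, q↦v1.
  (exists x. R(x)) | (forall p. exists q. (R(p) & ~R(q))) & (exists u1. exists v. (R(u1) | ~R(v))) | (forall v1. B(v1))
Extract every quantifier outward, since the variables are now distinct and don't occur free across branches:
  exists x. forall p. exists q. exists u1. exists v. forall v1. (R(x) | R(p) & ~R(q) & (R(u1) | ~R(v)) | B(v1))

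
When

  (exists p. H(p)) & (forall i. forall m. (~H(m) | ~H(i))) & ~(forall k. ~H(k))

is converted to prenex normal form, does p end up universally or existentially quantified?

existential

Push ¬ through the quantifiers and connectives to reach negation normal form:
  (exists p. H(p)) & (forall i. forall m. (~H(m) | ~H(i))) & (exists k. H(k))
Finally move all quantifiers to the prefix:
  exists p. forall i. forall m. exists k. (H(p) & (~H(m) | ~H(i)) & H(k))
The quantifier exists p sits under an even number of negations, so it remains existential.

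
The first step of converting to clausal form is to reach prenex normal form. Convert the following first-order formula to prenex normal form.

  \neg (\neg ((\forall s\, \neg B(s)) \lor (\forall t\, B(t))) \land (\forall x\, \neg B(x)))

Move each ¬ inward, flipping quantifiers it crosses:
  (\forall s\, \neg B(s)) \lor (\forall t\, B(t)) \lor (\exists x\, B(x))
All bound variables are already distinct, so no renaming is needed.
Pull the quantifiers to the front (each side's bound variable is not free in the other side):
  \forall s\, \forall t\, \exists x\, (\neg B(s) \lor B(t) \lor B(x))

\forall s\, \forall t\, \exists x\, (\neg B(s) \lor B(t) \lor B(x))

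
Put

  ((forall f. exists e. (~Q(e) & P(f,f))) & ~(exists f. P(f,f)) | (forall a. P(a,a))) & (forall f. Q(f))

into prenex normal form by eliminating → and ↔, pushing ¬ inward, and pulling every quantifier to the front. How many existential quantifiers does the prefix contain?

Push ¬ through the quantifiers and connectives to reach negation normal form:
  ((forall f. exists e. (~Q(e) & P(f,f))) & (forall f. ~P(f,f)) | (forall a. P(a,a))) & (forall f. Q(f))
Give each quantifier a distinct variable: f↦b, f↦u.
  ((forall f. exists e. (~Q(e) & P(f,f))) & (forall b. ~P(b,b)) | (forall a. P(a,a))) & (forall u. Q(u))
Finally move all quantifiers to the prefix:
  forall f. exists e. forall b. forall a. forall u. ((~Q(e) & P(f,f) & ~P(b,b) | P(a,a)) & Q(u))
The prefix is forall f exists e forall b forall a forall u: 4 universal, 1 existential.

1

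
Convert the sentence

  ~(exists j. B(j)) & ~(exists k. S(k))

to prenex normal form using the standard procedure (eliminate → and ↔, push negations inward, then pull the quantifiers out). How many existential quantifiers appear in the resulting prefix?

0

Push ¬ through the quantifiers and connectives to reach negation normal form:
  (forall j. ~B(j)) & (forall k. ~S(k))
All bound variables are already distinct, so no renaming is needed.
Extract every quantifier outward, since the variables are now distinct and don't occur free across branches:
  forall j. forall k. (~B(j) & ~S(k))
The prefix is forall j forall k: 2 universal, 0 existential.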